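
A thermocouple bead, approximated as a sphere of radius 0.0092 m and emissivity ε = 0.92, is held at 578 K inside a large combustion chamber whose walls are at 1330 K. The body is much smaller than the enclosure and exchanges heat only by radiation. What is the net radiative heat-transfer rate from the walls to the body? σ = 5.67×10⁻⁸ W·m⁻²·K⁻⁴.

For a small grey body in a large enclosure: P_net = εσA(T_body⁴ − T_wall⁴).
A = 4πr² = 0.001064 m²; T_body⁴ − T_wall⁴ = 1.116×10¹¹ − 3.129×10¹² = -3.017×10¹² K⁴.
|P_net| = 0.92·5.67×10⁻⁸·0.001064·3.017×10¹².

P_net ≈ 167 W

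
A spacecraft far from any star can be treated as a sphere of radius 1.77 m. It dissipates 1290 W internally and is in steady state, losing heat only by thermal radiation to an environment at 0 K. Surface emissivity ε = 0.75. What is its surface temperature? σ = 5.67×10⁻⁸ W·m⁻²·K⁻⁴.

Steady state: internal power = radiated power, P = εσA T⁴.
Radiating area A = 4πr² = 39.37 m².
T⁴ = P/(εσA) = 1290/(0.75·5.67×10⁻⁸·39.37) = 7.705×10⁸ K⁴.
T = (7.705×10⁸)^(1/4).

T ≈ 167 K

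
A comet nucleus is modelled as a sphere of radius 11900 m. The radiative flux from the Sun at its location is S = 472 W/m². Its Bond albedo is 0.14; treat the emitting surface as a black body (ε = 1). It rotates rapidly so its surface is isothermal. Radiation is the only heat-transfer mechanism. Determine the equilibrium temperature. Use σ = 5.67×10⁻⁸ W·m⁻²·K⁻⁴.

At equilibrium, absorbed power = emitted power.
Absorbing cross-section = πr² = 4.449×10⁸ m²; emitting surface = 4πr² = 1.780×10⁹ m² (ratio 4).
(1−a)S·A_cross = εσ·A_surf·T⁴  ⇒  T⁴ = (1−a)S/(4σ).
T⁴ = 0.860·472/(4·5.67×10⁻⁸) = 1.790×10⁹ K⁴.
T = (1.790×10⁹)^(1/4).

T ≈ 206 K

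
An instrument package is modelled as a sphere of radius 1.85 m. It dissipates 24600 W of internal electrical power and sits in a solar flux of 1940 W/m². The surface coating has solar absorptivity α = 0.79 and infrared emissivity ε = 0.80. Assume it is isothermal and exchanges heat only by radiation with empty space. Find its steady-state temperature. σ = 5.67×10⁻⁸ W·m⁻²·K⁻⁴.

At steady state, absorbed solar power + internal power = radiated power.
Absorbed: α·S·A_cross = 0.79·1940·10.75 = 16480 W (cross-section πr²).
Total input = 16480 + 24600 = 41080 W.
Radiated: εσ·A_surf·T⁴ with A_surf = 4πr² = 43.01 m².
T⁴ = 41080/(0.80·5.67×10⁻⁸·43.01) = 2.106×10¹⁰ K⁴.

T ≈ 381 K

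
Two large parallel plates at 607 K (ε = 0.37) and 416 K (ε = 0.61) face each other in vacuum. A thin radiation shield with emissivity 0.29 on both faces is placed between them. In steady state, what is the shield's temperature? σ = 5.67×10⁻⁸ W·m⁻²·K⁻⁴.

T_s ≈ 526 K

In steady state the net flux on the hot side equals that on the cold side.
σ(T₁⁴−T_s⁴)/D₁ = σ(T_s⁴−T₂⁴)/D₂, with D₁ = 1/ε₁+1/ε_s−1 = 5.151, D₂ = 1/ε_s+1/ε₂−1 = 4.088.
Solve for T_s⁴: T_s⁴ = (D₂·T₁⁴ + D₁·T₂⁴)/(D₁+D₂) = 7.676×10¹⁰ K⁴.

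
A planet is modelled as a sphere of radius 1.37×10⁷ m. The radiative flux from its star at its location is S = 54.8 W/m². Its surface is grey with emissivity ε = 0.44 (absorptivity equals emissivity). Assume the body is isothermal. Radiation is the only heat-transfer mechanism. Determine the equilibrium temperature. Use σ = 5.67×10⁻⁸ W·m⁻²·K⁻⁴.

At equilibrium, absorbed power = emitted power.
Absorbing cross-section = πr² = 5.896×10¹⁴ m²; emitting surface = 4πr² = 2.359×10¹⁵ m² (ratio 4).
εS·A_cross = εσ·A_surf·T⁴  ⇒  T⁴ = S/(4σ)   (ε cancels).
T⁴ = 54.8/(4·5.67×10⁻⁸) = 2.416×10⁸ K⁴.
T = (2.416×10⁸)^(1/4).

T ≈ 125 K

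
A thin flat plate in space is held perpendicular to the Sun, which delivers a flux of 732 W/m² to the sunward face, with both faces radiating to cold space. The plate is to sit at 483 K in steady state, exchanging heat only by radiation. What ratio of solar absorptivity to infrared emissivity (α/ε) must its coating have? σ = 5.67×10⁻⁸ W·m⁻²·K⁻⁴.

α/ε ≈ 8.43

Balance: αS·A = εσ·2A·T⁴ ⇒ α/ε = 2σT⁴/S.
α/ε = 2·5.67×10⁻⁸·(483)⁴/732 = 2·5.67×10⁻⁸·5.442×10¹⁰/732.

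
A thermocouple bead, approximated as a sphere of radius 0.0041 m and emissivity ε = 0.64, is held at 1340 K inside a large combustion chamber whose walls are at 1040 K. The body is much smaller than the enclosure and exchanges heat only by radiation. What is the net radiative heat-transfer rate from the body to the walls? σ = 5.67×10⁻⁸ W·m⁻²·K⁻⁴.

For a small grey body in a large enclosure: P_net = εσA(T_body⁴ − T_wall⁴).
A = 4πr² = 2.112×10⁻⁴ m²; T_body⁴ − T_wall⁴ = 3.224×10¹² − 1.170×10¹² = 2.054×10¹² K⁴.
|P_net| = 0.64·5.67×10⁻⁸·2.112×10⁻⁴·2.054×10¹².

P_net ≈ 15.7 W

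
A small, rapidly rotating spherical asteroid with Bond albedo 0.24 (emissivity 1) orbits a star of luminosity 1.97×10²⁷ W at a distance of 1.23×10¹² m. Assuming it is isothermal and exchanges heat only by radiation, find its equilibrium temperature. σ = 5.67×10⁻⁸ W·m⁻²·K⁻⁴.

First find the stellar flux at distance d: S = L/(4πd²) = 1.97×10²⁷/(4π·(1.23×10¹²)²) = 103.6 W/m².
For an isothermal sphere, absorbed (1−a)S·πr² = emitted σ·4πr²·T⁴, so T⁴ = (1−a)S/(4σ).
T⁴ = 0.760·103.6/(4·5.67×10⁻⁸) = 3.472×10⁸ K⁴.

T ≈ 137 K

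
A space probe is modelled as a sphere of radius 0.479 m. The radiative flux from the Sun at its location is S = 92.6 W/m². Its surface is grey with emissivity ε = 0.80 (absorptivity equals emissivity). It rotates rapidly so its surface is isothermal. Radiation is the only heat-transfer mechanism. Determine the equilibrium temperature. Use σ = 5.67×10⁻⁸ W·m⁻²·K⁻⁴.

At equilibrium, absorbed power = emitted power.
Absorbing cross-section = πr² = 0.7208 m²; emitting surface = 4πr² = 2.883 m² (ratio 4).
εS·A_cross = εσ·A_surf·T⁴  ⇒  T⁴ = S/(4σ)   (ε cancels).
T⁴ = 92.6/(4·5.67×10⁻⁸) = 4.083×10⁸ K⁴.
T = (4.083×10⁸)^(1/4).

T ≈ 142 K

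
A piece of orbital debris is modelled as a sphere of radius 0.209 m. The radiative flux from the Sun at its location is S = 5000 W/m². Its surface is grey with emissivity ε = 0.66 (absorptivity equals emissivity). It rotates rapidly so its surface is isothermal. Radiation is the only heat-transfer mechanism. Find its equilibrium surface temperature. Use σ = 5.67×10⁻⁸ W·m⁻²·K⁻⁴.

T ≈ 385 K

At equilibrium, absorbed power = emitted power.
Absorbing cross-section = πr² = 0.1372 m²; emitting surface = 4πr² = 0.5489 m² (ratio 4).
εS·A_cross = εσ·A_surf·T⁴  ⇒  T⁴ = S/(4σ)   (ε cancels).
T⁴ = 5000/(4·5.67×10⁻⁸) = 2.205×10¹⁰ K⁴.
T = (2.205×10¹⁰)^(1/4).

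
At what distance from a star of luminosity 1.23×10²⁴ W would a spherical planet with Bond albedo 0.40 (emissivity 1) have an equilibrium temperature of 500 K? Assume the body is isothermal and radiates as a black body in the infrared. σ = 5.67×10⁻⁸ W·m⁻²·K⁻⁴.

For an isothermal black-emitting sphere, (1−a)S·πr² = σ·4πr²·T⁴ ⇒ S = 4σT⁴/(1−a).
S = 4·5.67×10⁻⁸·(500)⁴/0.600 = 23620 W/m².
Flux falls as S = L/(4πd²), so d = √(L/(4πS)) = √(1.23×10²⁴/(4π·23620)).

d ≈ 2.04×10⁹ m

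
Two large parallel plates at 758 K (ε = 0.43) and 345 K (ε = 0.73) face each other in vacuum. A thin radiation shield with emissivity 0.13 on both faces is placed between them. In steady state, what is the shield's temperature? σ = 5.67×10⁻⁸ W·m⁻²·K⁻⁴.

In steady state the net flux on the hot side equals that on the cold side.
σ(T₁⁴−T_s⁴)/D₁ = σ(T_s⁴−T₂⁴)/D₂, with D₁ = 1/ε₁+1/ε_s−1 = 9.018, D₂ = 1/ε_s+1/ε₂−1 = 8.062.
Solve for T_s⁴: T_s⁴ = (D₂·T₁⁴ + D₁·T₂⁴)/(D₁+D₂) = 1.633×10¹¹ K⁴.

T_s ≈ 636 K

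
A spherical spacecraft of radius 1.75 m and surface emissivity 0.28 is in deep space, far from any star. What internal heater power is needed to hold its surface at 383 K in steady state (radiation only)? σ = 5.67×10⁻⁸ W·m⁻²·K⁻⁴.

P = εσ·4πr²·T⁴.
4πr² = 38.48 m²; T⁴ = 2.152×10¹⁰ K⁴.
P = 0.28·5.67×10⁻⁸·38.48·2.152×10¹⁰.

P ≈ 13100 W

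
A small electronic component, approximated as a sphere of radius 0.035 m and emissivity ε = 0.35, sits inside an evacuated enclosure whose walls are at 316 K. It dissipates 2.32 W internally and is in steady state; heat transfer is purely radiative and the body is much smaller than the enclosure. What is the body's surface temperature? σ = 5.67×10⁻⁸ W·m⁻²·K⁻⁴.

T ≈ 364 K

For a small grey body in a large enclosure, net radiated power = εσA(T⁴ − T_w⁴).
Steady state: P = εσA(T⁴ − T_w⁴) with A = 4πr² = 0.01539 m².
T⁴ = P/(εσA) + T_w⁴ = 2.32/(0.35·5.67×10⁻⁸·0.01539) + (316)⁴
    = 7.594×10⁹ + 9.971×10⁹ = 1.757×10¹⁰ K⁴.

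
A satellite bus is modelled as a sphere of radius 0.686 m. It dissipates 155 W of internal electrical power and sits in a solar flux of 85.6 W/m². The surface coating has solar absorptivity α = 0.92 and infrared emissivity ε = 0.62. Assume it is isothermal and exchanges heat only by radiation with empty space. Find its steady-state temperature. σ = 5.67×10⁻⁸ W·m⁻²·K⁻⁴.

At steady state, absorbed solar power + internal power = radiated power.
Absorbed: α·S·A_cross = 0.92·85.6·1.478 = 116.4 W (cross-section πr²).
Total input = 116.4 + 155 = 271.4 W.
Radiated: εσ·A_surf·T⁴ with A_surf = 4πr² = 5.914 m².
T⁴ = 271.4/(0.62·5.67×10⁻⁸·5.914) = 1.306×10⁹ K⁴.

T ≈ 190 K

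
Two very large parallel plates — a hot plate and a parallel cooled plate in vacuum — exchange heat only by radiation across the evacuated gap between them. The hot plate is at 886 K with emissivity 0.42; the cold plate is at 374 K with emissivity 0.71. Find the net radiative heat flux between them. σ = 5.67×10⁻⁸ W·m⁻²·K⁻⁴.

q ≈ 12100 W/m²

For two infinite grey parallel plates, q = σ(T₁⁴ − T₂⁴)/(1/ε₁ + 1/ε₂ − 1).
T₁⁴ − T₂⁴ = 6.162×10¹¹ − 1.957×10¹⁰ = 5.967×10¹¹ K⁴.
1/ε₁ + 1/ε₂ − 1 = 2.381 + 1.408 − 1 = 2.789.
q = 5.67×10⁻⁸ × 5.967×10¹¹ / 2.789.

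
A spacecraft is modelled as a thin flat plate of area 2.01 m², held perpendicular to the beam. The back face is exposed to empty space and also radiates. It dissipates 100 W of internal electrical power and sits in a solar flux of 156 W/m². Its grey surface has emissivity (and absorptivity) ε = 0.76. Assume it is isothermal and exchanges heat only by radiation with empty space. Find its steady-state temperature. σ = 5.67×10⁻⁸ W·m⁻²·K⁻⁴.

At steady state, absorbed solar power + internal power = radiated power.
Absorbed: α·S·A_cross = 0.76·156·2.010 = 238.3 W (cross-section A).
Total input = 238.3 + 100 = 338.3 W.
Radiated: εσ·A_surf·T⁴ with A_surf = 2A = 4.020 m².
T⁴ = 338.3/(0.76·5.67×10⁻⁸·4.020) = 1.953×10⁹ K⁴.

T ≈ 210 K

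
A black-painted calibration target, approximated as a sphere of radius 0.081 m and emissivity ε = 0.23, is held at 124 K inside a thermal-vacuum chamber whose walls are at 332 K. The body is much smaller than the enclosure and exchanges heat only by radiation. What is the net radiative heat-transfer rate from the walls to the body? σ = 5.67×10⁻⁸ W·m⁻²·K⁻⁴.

For a small grey body in a large enclosure: P_net = εσA(T_body⁴ − T_wall⁴).
A = 4πr² = 0.08245 m²; T_body⁴ − T_wall⁴ = 2.364×10⁸ − 1.215×10¹⁰ = -1.191×10¹⁰ K⁴.
|P_net| = 0.23·5.67×10⁻⁸·0.08245·1.191×10¹⁰.

P_net ≈ 12.8 W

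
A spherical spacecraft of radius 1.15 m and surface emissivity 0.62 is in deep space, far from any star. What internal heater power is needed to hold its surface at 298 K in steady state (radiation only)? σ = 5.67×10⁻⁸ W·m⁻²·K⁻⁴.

P = εσ·4πr²·T⁴.
4πr² = 16.62 m²; T⁴ = 7.886×10⁹ K⁴.
P = 0.62·5.67×10⁻⁸·16.62·7.886×10⁹.

P ≈ 4610 W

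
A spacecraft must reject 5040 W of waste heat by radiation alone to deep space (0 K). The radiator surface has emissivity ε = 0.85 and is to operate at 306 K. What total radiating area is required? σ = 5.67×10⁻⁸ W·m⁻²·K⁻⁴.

A ≈ 11.9 m²

P = εσA T⁴ ⇒ A = P/(εσT⁴).
T⁴ = 8.768×10⁹ K⁴.
A = 5040/(0.85 × 5.67×10⁻⁸ × 8.768×10⁹).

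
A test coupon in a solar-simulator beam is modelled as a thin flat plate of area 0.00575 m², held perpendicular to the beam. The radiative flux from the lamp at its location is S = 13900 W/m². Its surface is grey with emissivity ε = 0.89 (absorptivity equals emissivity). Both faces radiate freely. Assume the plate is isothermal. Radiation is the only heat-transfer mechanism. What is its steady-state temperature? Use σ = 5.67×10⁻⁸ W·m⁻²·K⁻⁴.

T ≈ 592 K

At equilibrium, absorbed power = emitted power.
Absorbing cross-section = A = 0.005750 m²; emitting surface = 2A = 0.01150 m² (ratio 2).
εS·A_cross = εσ·A_surf·T⁴  ⇒  T⁴ = S/(2σ)   (ε cancels).
T⁴ = 13900/(2·5.67×10⁻⁸) = 1.226×10¹¹ K⁴.
T = (1.226×10¹¹)^(1/4).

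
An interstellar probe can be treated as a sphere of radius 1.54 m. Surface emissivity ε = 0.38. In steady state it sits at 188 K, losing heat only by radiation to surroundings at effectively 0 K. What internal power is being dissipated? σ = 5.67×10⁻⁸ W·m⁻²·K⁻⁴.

P ≈ 802 W

Steady state: P = εσA T⁴.
A = 4πr² = 29.80 m²; T⁴ = (188)⁴ = 1.249×10⁹ K⁴.
P = 0.38 × 5.67×10⁻⁸ × 29.80 × 1.249×10⁹.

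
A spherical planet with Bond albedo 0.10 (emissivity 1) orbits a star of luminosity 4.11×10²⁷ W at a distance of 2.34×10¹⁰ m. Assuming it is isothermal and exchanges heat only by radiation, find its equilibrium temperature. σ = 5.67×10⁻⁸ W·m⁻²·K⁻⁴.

T ≈ 1240 K

First find the stellar flux at distance d: S = L/(4πd²) = 4.11×10²⁷/(4π·(2.34×10¹⁰)²) = 5.973×10⁵ W/m².
For an isothermal sphere, absorbed (1−a)S·πr² = emitted σ·4πr²·T⁴, so T⁴ = (1−a)S/(4σ).
T⁴ = 0.900·5.973×10⁵/(4·5.67×10⁻⁸) = 2.370×10¹² K⁴.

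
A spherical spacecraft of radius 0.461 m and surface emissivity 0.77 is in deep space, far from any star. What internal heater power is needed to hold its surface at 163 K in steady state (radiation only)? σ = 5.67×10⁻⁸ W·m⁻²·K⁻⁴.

P ≈ 82.3 W

P = εσ·4πr²·T⁴.
4πr² = 2.671 m²; T⁴ = 7.059×10⁸ K⁴.
P = 0.77·5.67×10⁻⁸·2.671·7.059×10⁸.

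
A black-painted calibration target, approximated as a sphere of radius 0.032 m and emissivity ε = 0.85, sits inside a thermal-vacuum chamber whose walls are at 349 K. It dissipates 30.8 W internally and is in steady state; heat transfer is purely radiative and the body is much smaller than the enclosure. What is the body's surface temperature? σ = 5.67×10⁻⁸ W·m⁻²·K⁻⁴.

T ≈ 504 K

For a small grey body in a large enclosure, net radiated power = εσA(T⁴ − T_w⁴).
Steady state: P = εσA(T⁴ − T_w⁴) with A = 4πr² = 0.01287 m².
T⁴ = P/(εσA) + T_w⁴ = 30.8/(0.85·5.67×10⁻⁸·0.01287) + (349)⁴
    = 4.966×10¹⁰ + 1.484×10¹⁰ = 6.450×10¹⁰ K⁴.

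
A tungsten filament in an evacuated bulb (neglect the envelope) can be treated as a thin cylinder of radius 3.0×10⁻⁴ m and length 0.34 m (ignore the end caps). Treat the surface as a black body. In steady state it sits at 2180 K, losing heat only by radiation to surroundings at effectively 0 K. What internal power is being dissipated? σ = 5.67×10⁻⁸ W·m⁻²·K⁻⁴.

P ≈ 821 W

Steady state: P = εσA T⁴.
A = 2πrL = 6.409×10⁻⁴ m²; T⁴ = (2180)⁴ = 2.259×10¹³ K⁴.
P = 1.0 × 5.67×10⁻⁸ × 6.409×10⁻⁴ × 2.259×10¹³.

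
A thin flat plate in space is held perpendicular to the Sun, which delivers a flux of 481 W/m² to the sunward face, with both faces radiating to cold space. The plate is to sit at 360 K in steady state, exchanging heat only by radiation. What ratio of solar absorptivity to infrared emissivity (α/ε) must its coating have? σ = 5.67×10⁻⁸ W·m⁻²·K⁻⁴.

Balance: αS·A = εσ·2A·T⁴ ⇒ α/ε = 2σT⁴/S.
α/ε = 2·5.67×10⁻⁸·(360)⁴/481 = 2·5.67×10⁻⁸·1.680×10¹⁰/481.

α/ε ≈ 3.96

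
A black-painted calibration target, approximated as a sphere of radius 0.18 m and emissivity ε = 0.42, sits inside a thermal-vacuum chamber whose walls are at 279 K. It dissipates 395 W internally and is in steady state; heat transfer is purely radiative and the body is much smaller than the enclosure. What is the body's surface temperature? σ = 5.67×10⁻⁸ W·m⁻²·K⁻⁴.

T ≈ 465 K

For a small grey body in a large enclosure, net radiated power = εσA(T⁴ − T_w⁴).
Steady state: P = εσA(T⁴ − T_w⁴) with A = 4πr² = 0.4072 m².
T⁴ = P/(εσA) + T_w⁴ = 395/(0.42·5.67×10⁻⁸·0.4072) + (279)⁴
    = 4.074×10¹⁰ + 6.059×10⁹ = 4.680×10¹⁰ K⁴.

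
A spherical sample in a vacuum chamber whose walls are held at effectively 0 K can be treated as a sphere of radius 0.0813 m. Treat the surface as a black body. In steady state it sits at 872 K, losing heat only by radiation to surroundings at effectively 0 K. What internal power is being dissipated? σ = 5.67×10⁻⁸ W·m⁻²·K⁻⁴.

P ≈ 2720 W

Steady state: P = εσA T⁴.
A = 4πr² = 0.08306 m²; T⁴ = (872)⁴ = 5.782×10¹¹ K⁴.
P = 1.0 × 5.67×10⁻⁸ × 0.08306 × 5.782×10¹¹.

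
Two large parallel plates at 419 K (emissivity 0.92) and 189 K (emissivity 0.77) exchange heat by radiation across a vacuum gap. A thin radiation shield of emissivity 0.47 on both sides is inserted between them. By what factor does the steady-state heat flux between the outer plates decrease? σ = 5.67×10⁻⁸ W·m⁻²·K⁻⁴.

Without shield: q₀ = σΔ(T⁴)/(1/ε₁+1/ε₂−1) with denominator 1.386.
With shield the two gaps are in series; the resistances add: (1/ε₁+1/ε_s−1)+(1/ε_s+1/ε₂−1) = 2.215+2.426 = 4.641.
Heat-flux ratio q₀/q = 4.641/1.386.

factor ≈ 3.35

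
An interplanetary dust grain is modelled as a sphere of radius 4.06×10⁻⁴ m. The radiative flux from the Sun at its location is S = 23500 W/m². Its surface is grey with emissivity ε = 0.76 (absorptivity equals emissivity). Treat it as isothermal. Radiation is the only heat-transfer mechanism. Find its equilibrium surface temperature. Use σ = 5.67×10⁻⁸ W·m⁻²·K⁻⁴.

At equilibrium, absorbed power = emitted power.
Absorbing cross-section = πr² = 5.178×10⁻⁷ m²; emitting surface = 4πr² = 2.071×10⁻⁶ m² (ratio 4).
εS·A_cross = εσ·A_surf·T⁴  ⇒  T⁴ = S/(4σ)   (ε cancels).
T⁴ = 23500/(4·5.67×10⁻⁸) = 1.036×10¹¹ K⁴.
T = (1.036×10¹¹)^(1/4).

T ≈ 567 K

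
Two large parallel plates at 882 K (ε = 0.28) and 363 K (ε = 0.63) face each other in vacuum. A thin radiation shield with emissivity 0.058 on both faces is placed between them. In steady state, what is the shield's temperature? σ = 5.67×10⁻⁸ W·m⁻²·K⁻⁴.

In steady state the net flux on the hot side equals that on the cold side.
σ(T₁⁴−T_s⁴)/D₁ = σ(T_s⁴−T₂⁴)/D₂, with D₁ = 1/ε₁+1/ε_s−1 = 19.81, D₂ = 1/ε_s+1/ε₂−1 = 17.83.
Solve for T_s⁴: T_s⁴ = (D₂·T₁⁴ + D₁·T₂⁴)/(D₁+D₂) = 2.958×10¹¹ K⁴.

T_s ≈ 737 K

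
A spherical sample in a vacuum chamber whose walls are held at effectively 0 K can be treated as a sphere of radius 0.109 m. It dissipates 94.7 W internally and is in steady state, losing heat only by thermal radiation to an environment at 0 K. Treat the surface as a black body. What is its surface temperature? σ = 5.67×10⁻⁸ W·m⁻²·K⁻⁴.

Steady state: internal power = radiated power, P = εσA T⁴.
Radiating area A = 4πr² = 0.1493 m².
T⁴ = P/(εσA) = 94.7/(1.0·5.67×10⁻⁸·0.1493) = 1.119×10¹⁰ K⁴.
T = (1.119×10¹⁰)^(1/4).

T ≈ 325 K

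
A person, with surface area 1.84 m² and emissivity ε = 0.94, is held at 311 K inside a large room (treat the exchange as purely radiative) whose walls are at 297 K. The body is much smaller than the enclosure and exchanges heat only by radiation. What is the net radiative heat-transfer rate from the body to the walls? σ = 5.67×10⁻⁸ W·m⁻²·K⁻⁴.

P_net ≈ 154 W

For a small grey body in a large enclosure: P_net = εσA(T_body⁴ − T_wall⁴).
A = 1.84 m²; T_body⁴ − T_wall⁴ = 9.355×10⁹ − 7.781×10⁹ = 1.574×10⁹ K⁴.
|P_net| = 0.94·5.67×10⁻⁸·1.840·1.574×10⁹.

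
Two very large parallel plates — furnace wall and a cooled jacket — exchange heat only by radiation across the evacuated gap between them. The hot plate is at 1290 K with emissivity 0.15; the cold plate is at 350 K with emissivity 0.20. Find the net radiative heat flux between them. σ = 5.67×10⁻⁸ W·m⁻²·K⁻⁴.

For two infinite grey parallel plates, q = σ(T₁⁴ − T₂⁴)/(1/ε₁ + 1/ε₂ − 1).
T₁⁴ − T₂⁴ = 2.769×10¹² − 1.501×10¹⁰ = 2.754×10¹² K⁴.
1/ε₁ + 1/ε₂ − 1 = 6.667 + 5.000 − 1 = 10.67.
q = 5.67×10⁻⁸ × 2.754×10¹² / 10.67.

q ≈ 14600 W/m²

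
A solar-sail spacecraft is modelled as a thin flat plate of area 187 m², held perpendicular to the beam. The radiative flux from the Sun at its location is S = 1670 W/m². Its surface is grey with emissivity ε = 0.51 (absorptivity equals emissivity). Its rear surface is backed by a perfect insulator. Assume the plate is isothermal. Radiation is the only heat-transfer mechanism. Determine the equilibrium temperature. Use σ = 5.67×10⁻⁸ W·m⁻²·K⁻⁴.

At equilibrium, absorbed power = emitted power.
Absorbing cross-section = A = 187.0 m²; emitting surface = A = 187.0 m² (ratio 1).
εS·A_cross = εσ·A_surf·T⁴  ⇒  T⁴ = S/(1σ)   (ε cancels).
T⁴ = 1670/(1·5.67×10⁻⁸) = 2.945×10¹⁰ K⁴.
T = (2.945×10¹⁰)^(1/4).

T ≈ 414 K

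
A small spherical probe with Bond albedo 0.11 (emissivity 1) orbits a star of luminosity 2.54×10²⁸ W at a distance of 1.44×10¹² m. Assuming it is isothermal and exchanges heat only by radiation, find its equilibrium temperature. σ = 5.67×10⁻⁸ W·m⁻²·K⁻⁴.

First find the stellar flux at distance d: S = L/(4πd²) = 2.54×10²⁸/(4π·(1.44×10¹²)²) = 974.8 W/m².
For an isothermal sphere, absorbed (1−a)S·πr² = emitted σ·4πr²·T⁴, so T⁴ = (1−a)S/(4σ).
T⁴ = 0.890·974.8/(4·5.67×10⁻⁸) = 3.825×10⁹ K⁴.

T ≈ 249 K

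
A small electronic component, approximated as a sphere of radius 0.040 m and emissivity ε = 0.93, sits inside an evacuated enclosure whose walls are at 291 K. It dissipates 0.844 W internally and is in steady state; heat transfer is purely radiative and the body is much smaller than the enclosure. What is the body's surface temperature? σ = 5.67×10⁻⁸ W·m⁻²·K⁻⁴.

For a small grey body in a large enclosure, net radiated power = εσA(T⁴ − T_w⁴).
Steady state: P = εσA(T⁴ − T_w⁴) with A = 4πr² = 0.02011 m².
T⁴ = P/(εσA) + T_w⁴ = 0.844/(0.93·5.67×10⁻⁸·0.02011) + (291)⁴
    = 7.961×10⁸ + 7.171×10⁹ = 7.967×10⁹ K⁴.

T ≈ 299 K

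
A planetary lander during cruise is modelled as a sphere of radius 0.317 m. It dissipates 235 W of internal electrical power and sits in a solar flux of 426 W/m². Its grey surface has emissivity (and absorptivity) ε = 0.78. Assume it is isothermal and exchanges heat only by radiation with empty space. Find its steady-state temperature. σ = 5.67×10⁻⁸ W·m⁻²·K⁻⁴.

T ≈ 279 K

At steady state, absorbed solar power + internal power = radiated power.
Absorbed: α·S·A_cross = 0.78·426·0.3157 = 104.9 W (cross-section πr²).
Total input = 104.9 + 235 = 339.9 W.
Radiated: εσ·A_surf·T⁴ with A_surf = 4πr² = 1.263 m².
T⁴ = 339.9/(0.78·5.67×10⁻⁸·1.263) = 6.086×10⁹ K⁴.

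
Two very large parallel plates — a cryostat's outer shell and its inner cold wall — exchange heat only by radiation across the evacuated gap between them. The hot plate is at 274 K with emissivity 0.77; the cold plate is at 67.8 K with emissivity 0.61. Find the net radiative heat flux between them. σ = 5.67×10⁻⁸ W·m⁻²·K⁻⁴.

q ≈ 164 W/m²

For two infinite grey parallel plates, q = σ(T₁⁴ − T₂⁴)/(1/ε₁ + 1/ε₂ − 1).
T₁⁴ − T₂⁴ = 5.636×10⁹ − 2.113×10⁷ = 5.615×10⁹ K⁴.
1/ε₁ + 1/ε₂ − 1 = 1.299 + 1.639 − 1 = 1.938.
q = 5.67×10⁻⁸ × 5.615×10⁹ / 1.938.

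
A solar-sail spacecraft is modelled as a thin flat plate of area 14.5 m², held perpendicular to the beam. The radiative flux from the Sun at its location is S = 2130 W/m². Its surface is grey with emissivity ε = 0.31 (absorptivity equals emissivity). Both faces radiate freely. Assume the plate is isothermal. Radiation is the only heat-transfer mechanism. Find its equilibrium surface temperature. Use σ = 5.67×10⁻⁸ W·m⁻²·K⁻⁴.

At equilibrium, absorbed power = emitted power.
Absorbing cross-section = A = 14.50 m²; emitting surface = 2A = 29.00 m² (ratio 2).
εS·A_cross = εσ·A_surf·T⁴  ⇒  T⁴ = S/(2σ)   (ε cancels).
T⁴ = 2130/(2·5.67×10⁻⁸) = 1.878×10¹⁰ K⁴.
T = (1.878×10¹⁰)^(1/4).

T ≈ 370 K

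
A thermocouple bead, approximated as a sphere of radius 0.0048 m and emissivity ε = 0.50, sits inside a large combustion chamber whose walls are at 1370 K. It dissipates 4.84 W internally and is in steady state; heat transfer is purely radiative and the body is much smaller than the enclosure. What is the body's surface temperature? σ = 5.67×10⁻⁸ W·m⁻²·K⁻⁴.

For a small grey body in a large enclosure, net radiated power = εσA(T⁴ − T_w⁴).
Steady state: P = εσA(T⁴ − T_w⁴) with A = 4πr² = 2.895×10⁻⁴ m².
T⁴ = P/(εσA) + T_w⁴ = 4.84/(0.50·5.67×10⁻⁸·2.895×10⁻⁴) + (1370)⁴
    = 5.897×10¹¹ + 3.523×10¹² = 4.112×10¹² K⁴.

T ≈ 1420 K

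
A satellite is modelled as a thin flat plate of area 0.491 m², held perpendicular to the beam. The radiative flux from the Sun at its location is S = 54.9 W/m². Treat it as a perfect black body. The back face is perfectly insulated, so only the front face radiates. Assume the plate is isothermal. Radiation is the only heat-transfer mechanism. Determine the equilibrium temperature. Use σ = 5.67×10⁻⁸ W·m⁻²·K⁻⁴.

At equilibrium, absorbed power = emitted power.
Absorbing cross-section = A = 0.4910 m²; emitting surface = A = 0.4910 m² (ratio 1).
S·A_cross = εσ·A_surf·T⁴  ⇒  T⁴ = S/(1σ).
T⁴ = 1.00·54.9/(1·5.67×10⁻⁸) = 9.683×10⁸ K⁴.
T = (9.683×10⁸)^(1/4).

T ≈ 176 K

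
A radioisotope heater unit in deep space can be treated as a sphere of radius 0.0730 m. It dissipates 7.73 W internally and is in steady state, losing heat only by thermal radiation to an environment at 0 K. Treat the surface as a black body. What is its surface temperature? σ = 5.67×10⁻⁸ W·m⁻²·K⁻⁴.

Steady state: internal power = radiated power, P = εσA T⁴.
Radiating area A = 4πr² = 0.06697 m².
T⁴ = P/(εσA) = 7.73/(1.0·5.67×10⁻⁸·0.06697) = 2.036×10⁹ K⁴.
T = (2.036×10⁹)^(1/4).

T ≈ 212 K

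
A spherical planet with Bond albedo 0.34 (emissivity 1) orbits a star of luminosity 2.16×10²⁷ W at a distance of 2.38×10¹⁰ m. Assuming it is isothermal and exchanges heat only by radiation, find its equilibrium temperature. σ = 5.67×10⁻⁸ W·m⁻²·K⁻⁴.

First find the stellar flux at distance d: S = L/(4πd²) = 2.16×10²⁷/(4π·(2.38×10¹⁰)²) = 3.035×10⁵ W/m².
For an isothermal sphere, absorbed (1−a)S·πr² = emitted σ·4πr²·T⁴, so T⁴ = (1−a)S/(4σ).
T⁴ = 0.660·3.035×10⁵/(4·5.67×10⁻⁸) = 8.831×10¹¹ K⁴.

T ≈ 969 K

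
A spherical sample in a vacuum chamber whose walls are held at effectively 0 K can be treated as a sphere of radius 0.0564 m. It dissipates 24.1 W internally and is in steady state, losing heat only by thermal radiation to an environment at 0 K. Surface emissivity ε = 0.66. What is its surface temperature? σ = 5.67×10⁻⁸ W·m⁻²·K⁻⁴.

T ≈ 356 K

Steady state: internal power = radiated power, P = εσA T⁴.
Radiating area A = 4πr² = 0.03997 m².
T⁴ = P/(εσA) = 24.1/(0.66·5.67×10⁻⁸·0.03997) = 1.611×10¹⁰ K⁴.
T = (1.611×10¹⁰)^(1/4).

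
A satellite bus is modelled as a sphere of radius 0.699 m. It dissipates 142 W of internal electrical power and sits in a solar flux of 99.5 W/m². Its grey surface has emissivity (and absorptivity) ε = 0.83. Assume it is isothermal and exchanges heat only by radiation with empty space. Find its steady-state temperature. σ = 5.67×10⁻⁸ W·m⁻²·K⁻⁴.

At steady state, absorbed solar power + internal power = radiated power.
Absorbed: α·S·A_cross = 0.83·99.5·1.535 = 126.8 W (cross-section πr²).
Total input = 126.8 + 142 = 268.8 W.
Radiated: εσ·A_surf·T⁴ with A_surf = 4πr² = 6.140 m².
T⁴ = 268.8/(0.83·5.67×10⁻⁸·6.140) = 9.301×10⁸ K⁴.

T ≈ 175 K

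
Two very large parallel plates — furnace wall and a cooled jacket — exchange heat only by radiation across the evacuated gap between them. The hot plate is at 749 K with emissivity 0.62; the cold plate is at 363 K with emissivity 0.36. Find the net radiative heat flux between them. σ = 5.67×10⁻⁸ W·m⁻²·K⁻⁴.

q ≈ 4970 W/m²

For two infinite grey parallel plates, q = σ(T₁⁴ − T₂⁴)/(1/ε₁ + 1/ε₂ − 1).
T₁⁴ − T₂⁴ = 3.147×10¹¹ − 1.736×10¹⁰ = 2.974×10¹¹ K⁴.
1/ε₁ + 1/ε₂ − 1 = 1.613 + 2.778 − 1 = 3.391.
q = 5.67×10⁻⁸ × 2.974×10¹¹ / 3.391.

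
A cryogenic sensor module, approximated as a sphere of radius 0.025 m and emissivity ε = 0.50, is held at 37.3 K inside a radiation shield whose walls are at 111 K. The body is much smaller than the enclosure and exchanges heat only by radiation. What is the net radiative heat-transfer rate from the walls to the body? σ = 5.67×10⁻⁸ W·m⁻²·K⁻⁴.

For a small grey body in a large enclosure: P_net = εσA(T_body⁴ − T_wall⁴).
A = 4πr² = 0.007854 m²; T_body⁴ − T_wall⁴ = 1.936×10⁶ − 1.518×10⁸ = -1.499×10⁸ K⁴.
|P_net| = 0.50·5.67×10⁻⁸·0.007854·1.499×10⁸.

P_net ≈ 0.0334 W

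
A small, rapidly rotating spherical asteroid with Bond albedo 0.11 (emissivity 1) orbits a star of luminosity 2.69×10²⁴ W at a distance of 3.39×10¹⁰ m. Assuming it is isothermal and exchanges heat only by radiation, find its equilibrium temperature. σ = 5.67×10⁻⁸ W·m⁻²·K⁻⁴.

First find the stellar flux at distance d: S = L/(4πd²) = 2.69×10²⁴/(4π·(3.39×10¹⁰)²) = 186.3 W/m².
For an isothermal sphere, absorbed (1−a)S·πr² = emitted σ·4πr²·T⁴, so T⁴ = (1−a)S/(4σ).
T⁴ = 0.890·186.3/(4·5.67×10⁻⁸) = 7.310×10⁸ K⁴.

T ≈ 164 K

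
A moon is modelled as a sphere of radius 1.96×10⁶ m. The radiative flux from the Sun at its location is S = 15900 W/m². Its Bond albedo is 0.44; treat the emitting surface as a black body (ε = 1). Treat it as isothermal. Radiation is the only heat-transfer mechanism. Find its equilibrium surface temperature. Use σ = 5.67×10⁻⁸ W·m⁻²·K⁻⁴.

At equilibrium, absorbed power = emitted power.
Absorbing cross-section = πr² = 1.207×10¹³ m²; emitting surface = 4πr² = 4.827×10¹³ m² (ratio 4).
(1−a)S·A_cross = εσ·A_surf·T⁴  ⇒  T⁴ = (1−a)S/(4σ).
T⁴ = 0.560·15900/(4·5.67×10⁻⁸) = 3.926×10¹⁰ K⁴.
T = (3.926×10¹⁰)^(1/4).

T ≈ 445 K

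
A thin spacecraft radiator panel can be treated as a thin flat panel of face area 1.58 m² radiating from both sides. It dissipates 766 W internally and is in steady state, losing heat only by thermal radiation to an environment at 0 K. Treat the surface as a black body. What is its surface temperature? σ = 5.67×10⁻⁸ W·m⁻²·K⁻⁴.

T ≈ 256 K

Steady state: internal power = radiated power, P = εσA T⁴.
Radiating area A = 2·1.58 = 3.160 m².
T⁴ = P/(εσA) = 766/(1.0·5.67×10⁻⁸·3.160) = 4.275×10⁹ K⁴.
T = (4.275×10⁹)^(1/4).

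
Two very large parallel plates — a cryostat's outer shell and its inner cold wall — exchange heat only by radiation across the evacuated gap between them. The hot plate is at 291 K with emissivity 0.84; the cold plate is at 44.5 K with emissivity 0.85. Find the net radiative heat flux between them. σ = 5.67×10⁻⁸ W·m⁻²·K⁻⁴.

q ≈ 297 W/m²

For two infinite grey parallel plates, q = σ(T₁⁴ − T₂⁴)/(1/ε₁ + 1/ε₂ − 1).
T₁⁴ − T₂⁴ = 7.171×10⁹ − 3.921×10⁶ = 7.167×10⁹ K⁴.
1/ε₁ + 1/ε₂ − 1 = 1.190 + 1.176 − 1 = 1.367.
q = 5.67×10⁻⁸ × 7.167×10⁹ / 1.367.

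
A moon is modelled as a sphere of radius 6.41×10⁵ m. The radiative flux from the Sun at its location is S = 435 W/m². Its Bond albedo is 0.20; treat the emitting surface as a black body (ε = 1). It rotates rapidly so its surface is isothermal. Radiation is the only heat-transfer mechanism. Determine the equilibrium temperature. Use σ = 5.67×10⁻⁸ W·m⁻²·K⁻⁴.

T ≈ 198 K

At equilibrium, absorbed power = emitted power.
Absorbing cross-section = πr² = 1.291×10¹² m²; emitting surface = 4πr² = 5.163×10¹² m² (ratio 4).
(1−a)S·A_cross = εσ·A_surf·T⁴  ⇒  T⁴ = (1−a)S/(4σ).
T⁴ = 0.800·435/(4·5.67×10⁻⁸) = 1.534×10⁹ K⁴.
T = (1.534×10⁹)^(1/4).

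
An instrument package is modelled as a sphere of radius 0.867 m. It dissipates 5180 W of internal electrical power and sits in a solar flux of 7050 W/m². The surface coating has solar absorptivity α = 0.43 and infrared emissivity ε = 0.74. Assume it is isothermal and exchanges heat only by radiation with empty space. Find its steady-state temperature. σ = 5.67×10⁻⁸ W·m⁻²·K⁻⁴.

At steady state, absorbed solar power + internal power = radiated power.
Absorbed: α·S·A_cross = 0.43·7050·2.362 = 7159 W (cross-section πr²).
Total input = 7159 + 5180 = 12340 W.
Radiated: εσ·A_surf·T⁴ with A_surf = 4πr² = 9.446 m².
T⁴ = 12340/(0.74·5.67×10⁻⁸·9.446) = 3.113×10¹⁰ K⁴.

T ≈ 420 K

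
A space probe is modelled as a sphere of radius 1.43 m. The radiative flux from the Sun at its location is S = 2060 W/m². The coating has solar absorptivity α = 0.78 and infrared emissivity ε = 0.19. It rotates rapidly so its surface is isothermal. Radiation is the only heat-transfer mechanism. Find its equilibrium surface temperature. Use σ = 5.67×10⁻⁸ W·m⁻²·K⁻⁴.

At equilibrium, absorbed power = emitted power.
Absorbing cross-section = πr² = 6.424 m²; emitting surface = 4πr² = 25.70 m² (ratio 4).
αS·A_cross = εσ·A_surf·T⁴  ⇒  T⁴ = αS/(ε·4σ).
T⁴ = 0.780·2060/(0.19·4·5.67×10⁻⁸) = 3.729×10¹⁰ K⁴.
T = (3.729×10¹⁰)^(1/4).

T ≈ 439 K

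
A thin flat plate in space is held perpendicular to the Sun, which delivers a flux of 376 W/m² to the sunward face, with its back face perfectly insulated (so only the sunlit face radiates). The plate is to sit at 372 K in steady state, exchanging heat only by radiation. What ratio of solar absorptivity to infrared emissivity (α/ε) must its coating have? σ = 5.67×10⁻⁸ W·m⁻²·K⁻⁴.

Balance: αS·A = εσ·1A·T⁴ ⇒ α/ε = σT⁴/S.
α/ε = 5.67×10⁻⁸·(372)⁴/376 = 5.67×10⁻⁸·1.915×10¹⁰/376.

α/ε ≈ 2.89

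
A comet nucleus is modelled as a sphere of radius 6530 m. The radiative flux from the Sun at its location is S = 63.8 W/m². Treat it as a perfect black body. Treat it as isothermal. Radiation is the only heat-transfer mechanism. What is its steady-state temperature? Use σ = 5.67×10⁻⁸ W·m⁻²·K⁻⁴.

T ≈ 130 K

At equilibrium, absorbed power = emitted power.
Absorbing cross-section = πr² = 1.340×10⁸ m²; emitting surface = 4πr² = 5.358×10⁸ m² (ratio 4).
S·A_cross = εσ·A_surf·T⁴  ⇒  T⁴ = S/(4σ).
T⁴ = 1.00·63.8/(4·5.67×10⁻⁸) = 2.813×10⁸ K⁴.
T = (2.813×10⁸)^(1/4).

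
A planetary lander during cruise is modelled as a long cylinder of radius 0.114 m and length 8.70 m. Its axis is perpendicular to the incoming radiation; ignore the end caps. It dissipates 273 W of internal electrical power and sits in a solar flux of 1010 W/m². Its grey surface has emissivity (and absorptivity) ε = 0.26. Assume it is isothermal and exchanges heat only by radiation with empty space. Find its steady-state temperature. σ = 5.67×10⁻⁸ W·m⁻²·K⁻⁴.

At steady state, absorbed solar power + internal power = radiated power.
Absorbed: α·S·A_cross = 0.26·1010·1.984 = 520.9 W (cross-section 2rL).
Total input = 520.9 + 273 = 793.9 W.
Radiated: εσ·A_surf·T⁴ with A_surf = 2πrL = 6.232 m².
T⁴ = 793.9/(0.26·5.67×10⁻⁸·6.232) = 8.642×10⁹ K⁴.

T ≈ 305 K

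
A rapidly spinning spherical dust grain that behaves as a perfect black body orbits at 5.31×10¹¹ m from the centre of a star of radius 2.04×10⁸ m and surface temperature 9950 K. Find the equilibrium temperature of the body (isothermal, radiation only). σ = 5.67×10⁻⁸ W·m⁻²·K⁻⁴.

The star's surface emits σT_*⁴; at distance d the flux is S = σT_*⁴(R_*/d)².
S = 5.67×10⁻⁸·(9950)⁴·(2.04×10⁸/5.31×10¹¹)² = 82.03 W/m².
For an isothermal sphere T⁴ = (1−a)S/(4σ) = 3.617×10⁸ K⁴.

T ≈ 138 K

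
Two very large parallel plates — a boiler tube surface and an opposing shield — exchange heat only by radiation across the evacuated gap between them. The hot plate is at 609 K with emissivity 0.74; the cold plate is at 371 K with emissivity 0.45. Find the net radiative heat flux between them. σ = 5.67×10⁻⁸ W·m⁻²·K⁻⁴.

q ≈ 2610 W/m²

For two infinite grey parallel plates, q = σ(T₁⁴ − T₂⁴)/(1/ε₁ + 1/ε₂ − 1).
T₁⁴ − T₂⁴ = 1.376×10¹¹ − 1.895×10¹⁰ = 1.186×10¹¹ K⁴.
1/ε₁ + 1/ε₂ − 1 = 1.351 + 2.222 − 1 = 2.574.
q = 5.67×10⁻⁸ × 1.186×10¹¹ / 2.574.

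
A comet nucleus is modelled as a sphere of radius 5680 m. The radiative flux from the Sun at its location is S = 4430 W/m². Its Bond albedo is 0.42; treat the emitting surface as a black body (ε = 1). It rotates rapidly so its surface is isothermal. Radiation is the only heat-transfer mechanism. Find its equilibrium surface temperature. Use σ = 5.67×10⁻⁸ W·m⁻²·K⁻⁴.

At equilibrium, absorbed power = emitted power.
Absorbing cross-section = πr² = 1.014×10⁸ m²; emitting surface = 4πr² = 4.054×10⁸ m² (ratio 4).
(1−a)S·A_cross = εσ·A_surf·T⁴  ⇒  T⁴ = (1−a)S/(4σ).
T⁴ = 0.580·4430/(4·5.67×10⁻⁸) = 1.133×10¹⁰ K⁴.
T = (1.133×10¹⁰)^(1/4).

T ≈ 326 K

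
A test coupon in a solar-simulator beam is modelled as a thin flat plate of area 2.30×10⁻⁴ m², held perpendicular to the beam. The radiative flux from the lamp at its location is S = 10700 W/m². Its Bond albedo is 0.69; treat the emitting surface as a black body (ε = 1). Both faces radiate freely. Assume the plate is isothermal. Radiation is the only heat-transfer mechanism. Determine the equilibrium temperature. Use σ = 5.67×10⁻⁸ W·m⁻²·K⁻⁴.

At equilibrium, absorbed power = emitted power.
Absorbing cross-section = A = 2.300×10⁻⁴ m²; emitting surface = 2A = 4.600×10⁻⁴ m² (ratio 2).
(1−a)S·A_cross = εσ·A_surf·T⁴  ⇒  T⁴ = (1−a)S/(2σ).
T⁴ = 0.310·10700/(2·5.67×10⁻⁸) = 2.925×10¹⁰ K⁴.
T = (2.925×10¹⁰)^(1/4).

T ≈ 414 K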